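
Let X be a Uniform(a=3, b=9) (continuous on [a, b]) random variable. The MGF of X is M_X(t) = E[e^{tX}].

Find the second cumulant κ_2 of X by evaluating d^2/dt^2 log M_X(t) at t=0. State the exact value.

κ_2 = K′′(0) = 3

M_X(t) = (e^(9*t) - e^(3*t))/(6*t)
K_X(t) = log M_X(t) = -log(t) + log(e^(9*t) - e^(3*t)) - log(6)
K′(t) = (9*t*e^(6*t) - 3*t - e^(6*t) + 1)/(t*e^(6*t) - t)
K′′(t) = (-36*t^2*e^(6*t) + e^(12*t) - 2*e^(6*t) + 1)/(t^2*e^(12*t) - 2*t^2*e^(6*t) + t^2)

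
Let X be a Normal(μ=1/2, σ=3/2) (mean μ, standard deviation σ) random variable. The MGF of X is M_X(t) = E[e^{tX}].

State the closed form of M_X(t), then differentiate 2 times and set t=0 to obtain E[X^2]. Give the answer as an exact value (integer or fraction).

E[X^2] = d^2M/dt^2 |_{t=0} = 5/2

M_X(t) = e^(9*t^2/8 + t/2)
dM/dt = 9*t*e^(t/2)*e^(9*t^2/8)/4 + e^(t/2)*e^(9*t^2/8)/2
d^2M/dt^2 = 81*t^2*e^(t/2)*e^(9*t^2/8)/16 + 9*t*e^(t/2)*e^(9*t^2/8)/4 + 5*e^(t/2)*e^(9*t^2/8)/2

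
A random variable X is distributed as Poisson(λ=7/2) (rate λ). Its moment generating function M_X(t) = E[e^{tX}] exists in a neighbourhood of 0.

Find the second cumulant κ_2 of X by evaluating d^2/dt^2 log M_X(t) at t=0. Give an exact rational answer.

M_X(t) = e^(7*e^(t)/2 - 7/2)
K_X(t) = log M_X(t) = 7*e^(t)/2 - 7/2
dK/dt = 7*e^(t)/2
d^2K/dt^2 = 7*e^(t)/2

κ_2 = d^2K/dt^2 |_{t=0} = 7/2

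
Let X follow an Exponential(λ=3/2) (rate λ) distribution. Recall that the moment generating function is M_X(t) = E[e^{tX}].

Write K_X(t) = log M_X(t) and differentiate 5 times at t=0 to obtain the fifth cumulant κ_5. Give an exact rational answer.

κ_5 = D^5[K](0) = 256/81

M_X(t) = 3/(2*(3/2 - t))
K_X(t) = log M_X(t) = -log(3/2 - t) - log(2) + log(3)
D^5[K](t) = -768/(32*t^5 - 240*t^4 + 720*t^3 - 1080*t^2 + 810*t - 243)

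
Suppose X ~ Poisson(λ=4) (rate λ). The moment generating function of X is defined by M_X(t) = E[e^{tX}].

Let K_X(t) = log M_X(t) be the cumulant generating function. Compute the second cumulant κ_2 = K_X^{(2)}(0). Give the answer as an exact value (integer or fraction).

κ_2 = d^2K/dt^2 |_{t=0} = 4

M_X(t) = e^(4*e^(t) - 4)
K_X(t) = log M_X(t) = 4*e^(t) - 4
dK/dt = 4*e^(t)
d^2K/dt^2 = 4*e^(t)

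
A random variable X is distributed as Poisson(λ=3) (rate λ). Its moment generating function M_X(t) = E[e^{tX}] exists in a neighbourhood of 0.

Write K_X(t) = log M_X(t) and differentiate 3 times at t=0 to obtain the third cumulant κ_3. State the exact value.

M_X(t) = e^(3*e^(t) - 3)
K_X(t) = log M_X(t) = 3*e^(t) - 3
D^3[K](t) = 3*e^(t)

κ_3 = D^3[K](0) = 3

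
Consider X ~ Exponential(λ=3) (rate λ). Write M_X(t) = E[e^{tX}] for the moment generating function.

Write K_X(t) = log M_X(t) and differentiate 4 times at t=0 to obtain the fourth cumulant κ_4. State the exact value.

κ_4 = K′′′′(0) = 2/27

M_X(t) = 3/(3 - t)
K_X(t) = log M_X(t) = -log(3 - t) + log(3)
K′(t) = -1/(t - 3)
K′′(t) = 1/(t^2 - 6*t + 9)
K′′′(t) = -2/(t^3 - 9*t^2 + 27*t - 27)
K′′′′(t) = 6/(t^4 - 12*t^3 + 54*t^2 - 108*t + 81)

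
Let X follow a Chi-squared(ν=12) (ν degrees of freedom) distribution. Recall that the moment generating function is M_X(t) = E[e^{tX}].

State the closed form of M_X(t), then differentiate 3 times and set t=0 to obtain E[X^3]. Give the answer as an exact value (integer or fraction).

E[X^3] = M^(3)(0) = 2688

M_X(t) = (1 - 2*t)^(-6)
M^(3)(t) = -2688/(512*t^9 - 2304*t^8 + 4608*t^7 - 5376*t^6 + 4032*t^5 - 2016*t^4 + 672*t^3 - 144*t^2 + 18*t - 1)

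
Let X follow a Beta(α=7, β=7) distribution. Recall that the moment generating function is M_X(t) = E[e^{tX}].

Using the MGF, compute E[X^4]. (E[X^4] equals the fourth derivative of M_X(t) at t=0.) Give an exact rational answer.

M_X(t) = ₁F₁(7; 14; t)
M′(t) = ₁F₁(8; 15; t)/2
M′′(t) = 4*₁F₁(9; 16; t)/15
M′′′(t) = 3*₁F₁(10; 17; t)/20
M′′′′(t) = 3*₁F₁(11; 18; t)/34

E[X^4] = M′′′′(0) = 3/34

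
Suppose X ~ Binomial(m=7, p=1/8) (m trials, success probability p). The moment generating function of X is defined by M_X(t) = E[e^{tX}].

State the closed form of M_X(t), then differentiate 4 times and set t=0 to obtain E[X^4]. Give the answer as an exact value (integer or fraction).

M_X(t) = (e^(t)/8 + 7/8)^7

E[X^4] = D^4[M](0) = 4165/512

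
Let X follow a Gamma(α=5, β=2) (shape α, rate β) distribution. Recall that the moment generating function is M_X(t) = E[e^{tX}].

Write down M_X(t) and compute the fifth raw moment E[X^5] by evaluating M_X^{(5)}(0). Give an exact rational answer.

E[X^5] = M^(5)(0) = 945/2

M_X(t) = 32/(2 - t)^5
M^(5)(t) = 483840/(t^10 - 20*t^9 + 180*t^8 - 960*t^7 + 3360*t^6 - 8064*t^5 + 13440*t^4 - 15360*t^3 + 11520*t^2 - 5120*t + 1024)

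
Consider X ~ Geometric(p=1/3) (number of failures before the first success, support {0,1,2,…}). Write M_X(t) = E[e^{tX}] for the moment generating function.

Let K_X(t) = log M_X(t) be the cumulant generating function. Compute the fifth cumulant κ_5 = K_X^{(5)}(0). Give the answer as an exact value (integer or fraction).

M_X(t) = 1/(3*(1 - 2*e^(t)/3))
K_X(t) = log M_X(t) = -log(1 - 2*e^(t)/3) - log(3)
dK/dt = -2*e^(t)/(2*e^(t) - 3)
d^2K/dt^2 = 6*e^(t)/(4*e^(2*t) - 12*e^(t) + 9)
d^3K/dt^3 = (-12*e^(2*t) - 18*e^(t))/(8*e^(3*t) - 36*e^(2*t) + 54*e^(t) - 27)
d^4K/dt^4 = (24*e^(3*t) + 144*e^(2*t) + 54*e^(t))/(16*e^(4*t) - 96*e^(3*t) + 216*e^(2*t) - 216*e^(t) + 81)
d^5K/dt^5 = (-48*e^(4*t) - 792*e^(3*t) - 1188*e^(2*t) - 162*e^(t))/(32*e^(5*t) - 240*e^(4*t) + 720*e^(3*t) - 1080*e^(2*t) + 810*e^(t) - 243)

κ_5 = d^5K/dt^5 |_{t=0} = 2190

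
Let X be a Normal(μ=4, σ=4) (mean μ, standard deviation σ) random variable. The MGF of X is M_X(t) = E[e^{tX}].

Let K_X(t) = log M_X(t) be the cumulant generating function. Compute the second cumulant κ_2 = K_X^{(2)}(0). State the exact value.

κ_2 = K^(2)(0) = 16

M_X(t) = e^(8*t^2 + 4*t)
K_X(t) = log M_X(t) = 8*t^2 + 4*t
K^(2)(t) = 16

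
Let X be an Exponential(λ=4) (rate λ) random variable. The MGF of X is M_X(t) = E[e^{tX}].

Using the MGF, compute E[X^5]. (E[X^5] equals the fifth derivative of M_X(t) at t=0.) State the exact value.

E[X^5] = M′′′′′(0) = 15/128

M_X(t) = 4/(4 - t)
M′(t) = 4/(t^2 - 8*t + 16)
M′′(t) = -8/(t^3 - 12*t^2 + 48*t - 64)
M′′′(t) = 24/(t^4 - 16*t^3 + 96*t^2 - 256*t + 256)
M′′′′(t) = -96/(t^5 - 20*t^4 + 160*t^3 - 640*t^2 + 1280*t - 1024)
M′′′′′(t) = 480/(t^6 - 24*t^5 + 240*t^4 - 1280*t^3 + 3840*t^2 - 6144*t + 4096)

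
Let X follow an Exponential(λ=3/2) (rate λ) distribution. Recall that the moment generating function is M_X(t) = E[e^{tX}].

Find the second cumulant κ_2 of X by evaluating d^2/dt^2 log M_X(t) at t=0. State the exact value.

M_X(t) = 3/(2*(3/2 - t))
K_X(t) = log M_X(t) = -log(3/2 - t) - log(2) + log(3)
D^2[K](t) = 4/(4*t^2 - 12*t + 9)

κ_2 = D^2[K](0) = 4/9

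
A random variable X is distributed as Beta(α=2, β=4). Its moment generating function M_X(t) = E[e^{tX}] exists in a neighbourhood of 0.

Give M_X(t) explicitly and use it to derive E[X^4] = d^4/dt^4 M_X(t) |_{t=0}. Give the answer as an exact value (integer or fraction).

M_X(t) = ₁F₁(2; 6; t)
dM/dt = ₁F₁(3; 7; t)/3
d^2M/dt^2 = ₁F₁(4; 8; t)/7
d^3M/dt^3 = ₁F₁(5; 9; t)/14
d^4M/dt^4 = 5*₁F₁(6; 10; t)/126

E[X^4] = d^4M/dt^4 |_{t=0} = 5/126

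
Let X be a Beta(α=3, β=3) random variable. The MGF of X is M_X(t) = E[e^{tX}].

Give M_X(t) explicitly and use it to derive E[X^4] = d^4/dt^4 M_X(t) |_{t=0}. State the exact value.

M_X(t) = ₁F₁(3; 6; t)
D^4[M](t) = 5*₁F₁(7; 10; t)/42

E[X^4] = D^4[M](0) = 5/42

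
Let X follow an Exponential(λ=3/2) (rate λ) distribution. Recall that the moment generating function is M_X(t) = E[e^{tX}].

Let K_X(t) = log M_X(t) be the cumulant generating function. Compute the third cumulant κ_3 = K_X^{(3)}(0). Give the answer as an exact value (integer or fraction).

M_X(t) = 3/(2*(3/2 - t))
K_X(t) = log M_X(t) = -log(3/2 - t) - log(2) + log(3)
D^3[K](t) = -16/(8*t^3 - 36*t^2 + 54*t - 27)

κ_3 = D^3[K](0) = 16/27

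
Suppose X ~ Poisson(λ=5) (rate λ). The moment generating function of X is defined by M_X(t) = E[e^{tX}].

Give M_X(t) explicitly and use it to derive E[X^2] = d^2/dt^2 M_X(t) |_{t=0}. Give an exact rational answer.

M_X(t) = e^(5*e^(t) - 5)
M^(2)(t) = (25*e^(2*t)*e^(5*e^(t)) + 5*e^(t)*e^(5*e^(t)))*e^(-5)

E[X^2] = M^(2)(0) = 30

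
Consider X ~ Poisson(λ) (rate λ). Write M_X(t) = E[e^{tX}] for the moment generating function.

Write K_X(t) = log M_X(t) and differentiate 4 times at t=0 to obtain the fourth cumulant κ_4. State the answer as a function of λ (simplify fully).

κ_4 = K′′′′(0) = λ

M_X(t) = e^(λ*(e^(t) - 1))
K_X(t) = log M_X(t) = λ*(e^(t) - 1)
K′(t) = λ*e^(t)
K′′(t) = λ*e^(t)
K′′′(t) = λ*e^(t)
K′′′′(t) = λ*e^(t)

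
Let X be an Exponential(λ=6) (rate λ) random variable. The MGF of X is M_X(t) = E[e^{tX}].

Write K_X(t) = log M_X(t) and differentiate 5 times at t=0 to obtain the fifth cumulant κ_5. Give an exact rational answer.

κ_5 = K′′′′′(0) = 1/324

M_X(t) = 6/(6 - t)
K_X(t) = log M_X(t) = -log(6 - t) + log(6)
K′(t) = -1/(t - 6)
K′′(t) = 1/(t^2 - 12*t + 36)
K′′′(t) = -2/(t^3 - 18*t^2 + 108*t - 216)
K′′′′(t) = 6/(t^4 - 24*t^3 + 216*t^2 - 864*t + 1296)
K′′′′′(t) = -24/(t^5 - 30*t^4 + 360*t^3 - 2160*t^2 + 6480*t - 7776)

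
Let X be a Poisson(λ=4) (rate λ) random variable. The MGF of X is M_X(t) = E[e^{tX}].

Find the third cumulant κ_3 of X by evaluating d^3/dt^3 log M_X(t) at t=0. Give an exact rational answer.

κ_3 = K^(3)(0) = 4

M_X(t) = e^(4*e^(t) - 4)
K_X(t) = log M_X(t) = 4*e^(t) - 4
K^(3)(t) = 4*e^(t)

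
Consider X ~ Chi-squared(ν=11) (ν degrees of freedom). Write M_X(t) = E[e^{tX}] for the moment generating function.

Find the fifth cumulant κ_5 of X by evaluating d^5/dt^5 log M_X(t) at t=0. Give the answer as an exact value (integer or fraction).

κ_5 = d^5K/dt^5 |_{t=0} = 4224

M_X(t) = (1 - 2*t)^(-11/2)
K_X(t) = log M_X(t) = -11*log(1 - 2*t)/2
dK/dt = -11/(2*t - 1)
d^2K/dt^2 = 22/(4*t^2 - 4*t + 1)
d^3K/dt^3 = -88/(8*t^3 - 12*t^2 + 6*t - 1)
d^4K/dt^4 = 528/(16*t^4 - 32*t^3 + 24*t^2 - 8*t + 1)
d^5K/dt^5 = -4224/(32*t^5 - 80*t^4 + 80*t^3 - 40*t^2 + 10*t - 1)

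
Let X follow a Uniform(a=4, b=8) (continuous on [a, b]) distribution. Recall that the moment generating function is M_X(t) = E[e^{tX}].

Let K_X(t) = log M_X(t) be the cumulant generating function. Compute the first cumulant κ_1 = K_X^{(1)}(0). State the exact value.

M_X(t) = (e^(8*t) - e^(4*t))/(4*t)
K_X(t) = log M_X(t) = -log(t) + log(e^(8*t) - e^(4*t)) - 2*log(2)
dK/dt = (8*t*e^(4*t) - 4*t - e^(4*t) + 1)/(t*e^(4*t) - t)

κ_1 = dK/dt |_{t=0} = 6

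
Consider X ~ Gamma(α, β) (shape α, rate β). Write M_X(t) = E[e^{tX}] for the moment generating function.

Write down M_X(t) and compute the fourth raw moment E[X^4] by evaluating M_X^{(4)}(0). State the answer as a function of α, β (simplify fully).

E[X^4] = M′′′′(0) = α*(α^3 + 6*α^2 + 11*α + 6)/β^4

M_X(t) = (β/(β - t))^α
M′(t) = -α*β^α*(1/(β - t))^α/(-β + t)
M′′(t) = (α^2*β^α*(1/(β - t))^α + α*β^α*(1/(β - t))^α)/(β^2 - 2*β*t + t^2)
M′′′(t) = (-α^3*β^α*(1/(β - t))^α - 3*α^2*β^α*(1/(β - t))^α - 2*α*β^α*(1/(β - t))^α)/(-β^3 + 3*β^2*t - 3*β*t^2 + t^3)
M′′′′(t) = (α^4*β^α*(1/(β - t))^α + 6*α^3*β^α*(1/(β - t))^α + 11*α^2*β^α*(1/(β - t))^α + 6*α*β^α*(1/(β - t))^α)/(β^4 - 4*β^3*t + 6*β^2*t^2 - 4*β*t^3 + t^4)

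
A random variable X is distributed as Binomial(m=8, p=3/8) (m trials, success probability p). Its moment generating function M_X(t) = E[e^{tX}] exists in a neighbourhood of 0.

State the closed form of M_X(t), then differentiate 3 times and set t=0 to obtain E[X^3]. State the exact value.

E[X^3] = M′′′(0) = 1419/32

M_X(t) = (3*e^(t)/8 + 5/8)^8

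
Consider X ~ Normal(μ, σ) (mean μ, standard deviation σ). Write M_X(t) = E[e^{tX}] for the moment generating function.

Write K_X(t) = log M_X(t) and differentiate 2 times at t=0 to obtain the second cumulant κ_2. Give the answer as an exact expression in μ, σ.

κ_2 = d^2K/dt^2 |_{t=0} = σ^2

M_X(t) = e^(μ*t + σ^2*t^2/2)
K_X(t) = log M_X(t) = μ*t + σ^2*t^2/2
dK/dt = μ + σ^2*t
d^2K/dt^2 = σ^2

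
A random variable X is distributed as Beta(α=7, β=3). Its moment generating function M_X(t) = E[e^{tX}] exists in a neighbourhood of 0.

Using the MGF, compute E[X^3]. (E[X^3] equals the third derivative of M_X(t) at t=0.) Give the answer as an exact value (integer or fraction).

E[X^3] = D^3[M](0) = 21/55

M_X(t) = ₁F₁(7; 10; t)
D^3[M](t) = 21*₁F₁(10; 13; t)/55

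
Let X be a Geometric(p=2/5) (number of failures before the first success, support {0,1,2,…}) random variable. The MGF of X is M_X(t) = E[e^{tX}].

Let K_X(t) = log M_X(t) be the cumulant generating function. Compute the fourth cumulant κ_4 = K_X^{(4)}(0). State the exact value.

M_X(t) = 2/(5*(1 - 3*e^(t)/5))
K_X(t) = log M_X(t) = -log(1 - 3*e^(t)/5) - log(5) + log(2)
dK/dt = -3*e^(t)/(3*e^(t) - 5)
d^2K/dt^2 = 15*e^(t)/(9*e^(2*t) - 30*e^(t) + 25)
d^3K/dt^3 = (-45*e^(2*t) - 75*e^(t))/(27*e^(3*t) - 135*e^(2*t) + 225*e^(t) - 125)
d^4K/dt^4 = (135*e^(3*t) + 900*e^(2*t) + 375*e^(t))/(81*e^(4*t) - 540*e^(3*t) + 1350*e^(2*t) - 1500*e^(t) + 625)

κ_4 = d^4K/dt^4 |_{t=0} = 705/8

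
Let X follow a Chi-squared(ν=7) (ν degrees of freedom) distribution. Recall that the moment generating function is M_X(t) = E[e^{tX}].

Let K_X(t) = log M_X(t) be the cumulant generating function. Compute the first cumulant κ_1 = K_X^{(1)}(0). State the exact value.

M_X(t) = (1 - 2*t)^(-7/2)
K_X(t) = log M_X(t) = -7*log(1 - 2*t)/2
D[K](t) = -7/(2*t - 1)

κ_1 = D[K](0) = 7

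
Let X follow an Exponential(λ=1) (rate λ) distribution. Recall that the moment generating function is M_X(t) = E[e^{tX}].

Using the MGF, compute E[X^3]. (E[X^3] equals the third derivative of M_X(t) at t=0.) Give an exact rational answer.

M_X(t) = 1/(1 - t)
D^3[M](t) = 6/(t^4 - 4*t^3 + 6*t^2 - 4*t + 1)

E[X^3] = D^3[M](0) = 6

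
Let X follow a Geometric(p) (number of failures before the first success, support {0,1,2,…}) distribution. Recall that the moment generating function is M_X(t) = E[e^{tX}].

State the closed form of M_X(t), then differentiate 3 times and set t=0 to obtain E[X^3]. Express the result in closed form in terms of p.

E[X^3] = d^3M/dt^3 |_{t=0} = -1 + 7/p - 12/p^2 + 6/p^3

M_X(t) = p/(-(1 - p)*e^(t) + 1)
dM/dt = (-p^2*e^(t) + p*e^(t))/(p^2*e^(2*t) - 2*p*e^(2*t) + 2*p*e^(t) + e^(2*t) - 2*e^(t) + 1)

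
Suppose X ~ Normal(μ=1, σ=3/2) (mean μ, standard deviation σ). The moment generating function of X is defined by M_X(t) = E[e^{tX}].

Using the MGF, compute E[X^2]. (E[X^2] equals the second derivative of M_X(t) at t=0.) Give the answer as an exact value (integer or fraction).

E[X^2] = M′′(0) = 13/4

M_X(t) = e^(9*t^2/8 + t)
M′(t) = 9*t*e^(t)*e^(9*t^2/8)/4 + e^(t)*e^(9*t^2/8)
M′′(t) = 81*t^2*e^(t)*e^(9*t^2/8)/16 + 9*t*e^(t)*e^(9*t^2/8)/2 + 13*e^(t)*e^(9*t^2/8)/4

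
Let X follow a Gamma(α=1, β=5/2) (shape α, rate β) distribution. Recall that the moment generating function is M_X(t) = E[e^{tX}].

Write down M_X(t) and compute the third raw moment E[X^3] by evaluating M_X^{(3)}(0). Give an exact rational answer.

E[X^3] = M^(3)(0) = 48/125

M_X(t) = 5/(2*(5/2 - t))
M^(3)(t) = 240/(16*t^4 - 160*t^3 + 600*t^2 - 1000*t + 625)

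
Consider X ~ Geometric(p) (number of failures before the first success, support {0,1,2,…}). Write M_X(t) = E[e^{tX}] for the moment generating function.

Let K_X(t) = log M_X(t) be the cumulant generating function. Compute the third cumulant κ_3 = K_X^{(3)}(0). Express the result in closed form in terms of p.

κ_3 = d^3K/dt^3 |_{t=0} = (p^2 - 3*p + 2)/p^3

M_X(t) = p/(-(1 - p)*e^(t) + 1)
K_X(t) = log M_X(t) = log(p) - log(-(1 - p)*e^(t) + 1)
dK/dt = (-p*e^(t) + e^(t))/(p*e^(t) - e^(t) + 1)
d^2K/dt^2 = (-p*e^(t) + e^(t))/(p^2*e^(2*t) - 2*p*e^(2*t) + 2*p*e^(t) + e^(2*t) - 2*e^(t) + 1)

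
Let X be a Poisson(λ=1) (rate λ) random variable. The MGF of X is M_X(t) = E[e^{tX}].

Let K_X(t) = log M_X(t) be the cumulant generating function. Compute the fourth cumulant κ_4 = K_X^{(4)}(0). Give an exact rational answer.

M_X(t) = e^(e^(t) - 1)
K_X(t) = log M_X(t) = e^(t) - 1
dK/dt = e^(t)
d^2K/dt^2 = e^(t)
d^3K/dt^3 = e^(t)
d^4K/dt^4 = e^(t)

κ_4 = d^4K/dt^4 |_{t=0} = 1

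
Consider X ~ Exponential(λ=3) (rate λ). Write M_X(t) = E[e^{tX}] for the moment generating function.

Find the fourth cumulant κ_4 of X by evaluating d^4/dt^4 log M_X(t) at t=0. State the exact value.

M_X(t) = 3/(3 - t)
K_X(t) = log M_X(t) = -log(3 - t) + log(3)
dK/dt = -1/(t - 3)
d^2K/dt^2 = 1/(t^2 - 6*t + 9)
d^3K/dt^3 = -2/(t^3 - 9*t^2 + 27*t - 27)
d^4K/dt^4 = 6/(t^4 - 12*t^3 + 54*t^2 - 108*t + 81)

κ_4 = d^4K/dt^4 |_{t=0} = 2/27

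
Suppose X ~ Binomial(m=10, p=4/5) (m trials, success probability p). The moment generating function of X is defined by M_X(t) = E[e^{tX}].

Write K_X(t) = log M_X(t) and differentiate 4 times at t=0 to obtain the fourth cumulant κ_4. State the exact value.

M_X(t) = (4*e^(t)/5 + 1/5)^10
K_X(t) = log M_X(t) = 10*log(4*e^(t)/5 + 1/5)
D^4[K](t) = (640*e^(3*t) - 640*e^(2*t) + 40*e^(t))/(256*e^(4*t) + 256*e^(3*t) + 96*e^(2*t) + 16*e^(t) + 1)

κ_4 = D^4[K](0) = 8/125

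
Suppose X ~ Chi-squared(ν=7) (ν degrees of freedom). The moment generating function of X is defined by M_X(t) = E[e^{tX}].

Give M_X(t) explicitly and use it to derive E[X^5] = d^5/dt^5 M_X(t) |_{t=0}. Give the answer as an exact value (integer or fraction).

E[X^5] = d^5M/dt^5 |_{t=0} = 135135

M_X(t) = (1 - 2*t)^(-7/2)
dM/dt = 7/(16*t^4*√(1 - 2*t) - 32*t^3*√(1 - 2*t) + 24*t^2*√(1 - 2*t) - 8*t*√(1 - 2*t) + √(1 - 2*t))
d^2M/dt^2 = -63/(32*t^5*√(1 - 2*t) - 80*t^4*√(1 - 2*t) + 80*t^3*√(1 - 2*t) - 40*t^2*√(1 - 2*t) + 10*t*√(1 - 2*t) - √(1 - 2*t))
d^3M/dt^3 = 693/(64*t^6*√(1 - 2*t) - 192*t^5*√(1 - 2*t) + 240*t^4*√(1 - 2*t) - 160*t^3*√(1 - 2*t) + 60*t^2*√(1 - 2*t) - 12*t*√(1 - 2*t) + √(1 - 2*t))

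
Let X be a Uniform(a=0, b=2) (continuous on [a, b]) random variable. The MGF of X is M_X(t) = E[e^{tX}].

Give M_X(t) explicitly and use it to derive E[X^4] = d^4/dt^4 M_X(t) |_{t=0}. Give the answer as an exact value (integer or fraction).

M_X(t) = (e^(2*t) - 1)/(2*t)
M′(t) = (2*t*e^(2*t) - e^(2*t) + 1)/(2*t^2)
M′′(t) = (2*t^2*e^(2*t) - 2*t*e^(2*t) + e^(2*t) - 1)/t^3
M′′′(t) = (4*t^3*e^(2*t) - 6*t^2*e^(2*t) + 6*t*e^(2*t) - 3*e^(2*t) + 3)/t^4
M′′′′(t) = (8*t^4*e^(2*t) - 16*t^3*e^(2*t) + 24*t^2*e^(2*t) - 24*t*e^(2*t) + 12*e^(2*t) - 12)/t^5

E[X^4] = M′′′′(0) = 16/5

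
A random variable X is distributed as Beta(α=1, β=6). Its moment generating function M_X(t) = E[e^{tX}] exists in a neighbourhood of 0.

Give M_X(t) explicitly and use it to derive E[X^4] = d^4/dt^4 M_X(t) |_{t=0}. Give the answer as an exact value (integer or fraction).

E[X^4] = M^(4)(0) = 1/210

M_X(t) = ₁F₁(1; 7; t)
M^(4)(t) = ₁F₁(5; 11; t)/210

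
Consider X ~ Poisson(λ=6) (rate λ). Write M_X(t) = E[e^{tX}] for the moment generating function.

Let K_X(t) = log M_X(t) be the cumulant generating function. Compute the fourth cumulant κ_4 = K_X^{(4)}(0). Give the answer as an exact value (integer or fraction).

M_X(t) = e^(6*e^(t) - 6)
K_X(t) = log M_X(t) = 6*e^(t) - 6
K^(4)(t) = 6*e^(t)

κ_4 = K^(4)(0) = 6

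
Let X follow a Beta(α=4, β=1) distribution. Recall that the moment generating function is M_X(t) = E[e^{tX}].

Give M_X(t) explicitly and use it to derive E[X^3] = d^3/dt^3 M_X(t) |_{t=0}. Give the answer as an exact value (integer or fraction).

E[X^3] = D^3[M](0) = 4/7

M_X(t) = ₁F₁(4; 5; t)
D^3[M](t) = 4*₁F₁(7; 8; t)/7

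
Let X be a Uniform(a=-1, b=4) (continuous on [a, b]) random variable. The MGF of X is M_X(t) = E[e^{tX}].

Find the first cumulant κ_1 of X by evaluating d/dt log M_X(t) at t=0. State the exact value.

M_X(t) = (e^(4*t) - e^(-t))/(5*t)
K_X(t) = log M_X(t) = -log(t) + log(e^(4*t) - e^(-t)) - log(5)
D[K](t) = (4*t*e^(5*t) + t - e^(5*t) + 1)/(t*e^(5*t) - t)

κ_1 = D[K](0) = 3/2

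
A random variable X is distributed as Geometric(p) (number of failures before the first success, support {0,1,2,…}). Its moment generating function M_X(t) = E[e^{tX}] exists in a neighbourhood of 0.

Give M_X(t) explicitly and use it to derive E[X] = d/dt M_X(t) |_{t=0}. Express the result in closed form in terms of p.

M_X(t) = p/(-(1 - p)*e^(t) + 1)
dM/dt = (-p^2*e^(t) + p*e^(t))/(p^2*e^(2*t) - 2*p*e^(2*t) + 2*p*e^(t) + e^(2*t) - 2*e^(t) + 1)

E[X] = dM/dt |_{t=0} = (1 - p)/p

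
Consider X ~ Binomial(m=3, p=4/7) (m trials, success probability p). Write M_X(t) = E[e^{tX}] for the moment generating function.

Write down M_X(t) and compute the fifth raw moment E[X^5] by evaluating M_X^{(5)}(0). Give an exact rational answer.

M_X(t) = (4*e^(t)/7 + 3/7)^3
M^(5)(t) = 15552*e^(3*t)/343 + 4608*e^(2*t)/343 + 108*e^(t)/343

E[X^5] = M^(5)(0) = 20268/343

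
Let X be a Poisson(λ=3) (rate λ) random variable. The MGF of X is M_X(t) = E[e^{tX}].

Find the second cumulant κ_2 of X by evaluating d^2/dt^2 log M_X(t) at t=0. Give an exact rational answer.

κ_2 = K′′(0) = 3

M_X(t) = e^(3*e^(t) - 3)
K_X(t) = log M_X(t) = 3*e^(t) - 3
K′(t) = 3*e^(t)
K′′(t) = 3*e^(t)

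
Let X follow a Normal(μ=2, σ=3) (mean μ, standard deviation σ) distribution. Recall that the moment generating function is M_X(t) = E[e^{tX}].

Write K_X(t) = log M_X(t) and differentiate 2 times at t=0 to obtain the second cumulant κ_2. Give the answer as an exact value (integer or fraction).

κ_2 = K^(2)(0) = 9

M_X(t) = e^(9*t^2/2 + 2*t)
K_X(t) = log M_X(t) = 9*t^2/2 + 2*t
K^(2)(t) = 9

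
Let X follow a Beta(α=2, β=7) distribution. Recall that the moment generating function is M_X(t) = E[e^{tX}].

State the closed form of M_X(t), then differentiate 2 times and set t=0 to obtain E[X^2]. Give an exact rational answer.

E[X^2] = d^2M/dt^2 |_{t=0} = 1/15

M_X(t) = ₁F₁(2; 9; t)
dM/dt = 2*₁F₁(3; 10; t)/9
d^2M/dt^2 = ₁F₁(4; 11; t)/15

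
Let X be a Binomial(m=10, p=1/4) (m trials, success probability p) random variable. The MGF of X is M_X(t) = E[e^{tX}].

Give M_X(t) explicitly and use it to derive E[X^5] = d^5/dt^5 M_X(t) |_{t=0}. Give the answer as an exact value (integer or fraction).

E[X^5] = d^5M/dt^5 |_{t=0} = 19025/32

M_X(t) = (e^(t)/4 + 3/4)^10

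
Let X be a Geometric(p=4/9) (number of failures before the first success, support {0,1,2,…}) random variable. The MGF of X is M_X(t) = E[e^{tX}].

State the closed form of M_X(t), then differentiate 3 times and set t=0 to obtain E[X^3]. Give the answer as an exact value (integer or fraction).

M_X(t) = 4/(9*(1 - 5*e^(t)/9))
M^(3)(t) = (500*e^(3*t) + 3600*e^(2*t) + 1620*e^(t))/(625*e^(4*t) - 4500*e^(3*t) + 12150*e^(2*t) - 14580*e^(t) + 6561)

E[X^3] = M^(3)(0) = 715/32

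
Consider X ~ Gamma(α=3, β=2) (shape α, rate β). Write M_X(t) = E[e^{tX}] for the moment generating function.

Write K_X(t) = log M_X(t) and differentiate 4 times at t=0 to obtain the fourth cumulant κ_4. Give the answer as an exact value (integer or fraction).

κ_4 = K′′′′(0) = 9/8

M_X(t) = 8/(2 - t)^3
K_X(t) = log M_X(t) = -3*log(2 - t) + 3*log(2)
K′(t) = -3/(t - 2)
K′′(t) = 3/(t^2 - 4*t + 4)
K′′′(t) = -6/(t^3 - 6*t^2 + 12*t - 8)
K′′′′(t) = 18/(t^4 - 8*t^3 + 24*t^2 - 32*t + 16)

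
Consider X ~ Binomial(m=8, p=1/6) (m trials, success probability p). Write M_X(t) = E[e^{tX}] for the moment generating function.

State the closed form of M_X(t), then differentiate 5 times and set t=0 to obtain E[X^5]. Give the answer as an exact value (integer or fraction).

E[X^5] = d^5M/dt^5 |_{t=0} = 6268/81

M_X(t) = (e^(t)/6 + 5/6)^8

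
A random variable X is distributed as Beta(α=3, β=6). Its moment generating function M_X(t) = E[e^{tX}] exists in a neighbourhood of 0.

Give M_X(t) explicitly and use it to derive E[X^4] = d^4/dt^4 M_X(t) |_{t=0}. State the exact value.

E[X^4] = d^4M/dt^4 |_{t=0} = 1/33

M_X(t) = ₁F₁(3; 9; t)
dM/dt = ₁F₁(4; 10; t)/3
d^2M/dt^2 = 2*₁F₁(5; 11; t)/15
d^3M/dt^3 = 2*₁F₁(6; 12; t)/33
d^4M/dt^4 = ₁F₁(7; 13; t)/33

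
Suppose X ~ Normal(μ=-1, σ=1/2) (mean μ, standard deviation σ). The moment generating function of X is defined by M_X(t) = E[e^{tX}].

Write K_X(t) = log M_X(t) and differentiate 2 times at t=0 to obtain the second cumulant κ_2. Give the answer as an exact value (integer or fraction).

M_X(t) = e^(t^2/8 - t)
K_X(t) = log M_X(t) = t^2/8 - t
D^2[K](t) = 1/4

κ_2 = D^2[K](0) = 1/4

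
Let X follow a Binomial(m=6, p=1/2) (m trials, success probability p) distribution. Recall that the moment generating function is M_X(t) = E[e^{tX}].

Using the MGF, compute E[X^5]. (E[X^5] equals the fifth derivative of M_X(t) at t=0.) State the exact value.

E[X^5] = d^5M/dt^5 |_{t=0} = 738

M_X(t) = (e^(t)/2 + 1/2)^6
dM/dt = 3*e^(6*t)/32 + 15*e^(5*t)/32 + 15*e^(4*t)/16 + 15*e^(3*t)/16 + 15*e^(2*t)/32 + 3*e^(t)/32
d^2M/dt^2 = 9*e^(6*t)/16 + 75*e^(5*t)/32 + 15*e^(4*t)/4 + 45*e^(3*t)/16 + 15*e^(2*t)/16 + 3*e^(t)/32
d^3M/dt^3 = 27*e^(6*t)/8 + 375*e^(5*t)/32 + 15*e^(4*t) + 135*e^(3*t)/16 + 15*e^(2*t)/8 + 3*e^(t)/32
d^4M/dt^4 = 81*e^(6*t)/4 + 1875*e^(5*t)/32 + 60*e^(4*t) + 405*e^(3*t)/16 + 15*e^(2*t)/4 + 3*e^(t)/32
d^5M/dt^5 = 243*e^(6*t)/2 + 9375*e^(5*t)/32 + 240*e^(4*t) + 1215*e^(3*t)/16 + 15*e^(2*t)/2 + 3*e^(t)/32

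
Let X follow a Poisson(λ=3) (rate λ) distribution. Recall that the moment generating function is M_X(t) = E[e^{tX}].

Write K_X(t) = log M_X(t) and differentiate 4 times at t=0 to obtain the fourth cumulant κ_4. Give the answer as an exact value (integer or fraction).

M_X(t) = e^(3*e^(t) - 3)
K_X(t) = log M_X(t) = 3*e^(t) - 3
dK/dt = 3*e^(t)
d^2K/dt^2 = 3*e^(t)
d^3K/dt^3 = 3*e^(t)
d^4K/dt^4 = 3*e^(t)

κ_4 = d^4K/dt^4 |_{t=0} = 3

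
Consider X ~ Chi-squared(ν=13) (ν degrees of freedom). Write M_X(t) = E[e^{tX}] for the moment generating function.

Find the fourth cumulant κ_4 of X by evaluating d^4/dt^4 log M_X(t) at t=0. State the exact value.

M_X(t) = (1 - 2*t)^(-13/2)
K_X(t) = log M_X(t) = -13*log(1 - 2*t)/2
K^(4)(t) = 624/(16*t^4 - 32*t^3 + 24*t^2 - 8*t + 1)

κ_4 = K^(4)(0) = 624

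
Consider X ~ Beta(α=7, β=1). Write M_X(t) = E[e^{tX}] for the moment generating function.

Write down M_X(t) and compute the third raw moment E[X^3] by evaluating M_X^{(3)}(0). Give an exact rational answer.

E[X^3] = d^3M/dt^3 |_{t=0} = 7/10

M_X(t) = ₁F₁(7; 8; t)
dM/dt = 7*₁F₁(8; 9; t)/8
d^2M/dt^2 = 7*₁F₁(9; 10; t)/9
d^3M/dt^3 = 7*₁F₁(10; 11; t)/10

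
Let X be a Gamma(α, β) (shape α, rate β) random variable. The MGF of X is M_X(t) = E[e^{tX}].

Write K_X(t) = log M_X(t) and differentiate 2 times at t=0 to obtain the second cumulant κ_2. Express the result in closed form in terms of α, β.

κ_2 = K′′(0) = α/β^2

M_X(t) = (β/(β - t))^α
K_X(t) = log M_X(t) = α*(log(β) - log(β - t))
K′(t) = -α/(-β + t)
K′′(t) = α/(β^2 - 2*β*t + t^2)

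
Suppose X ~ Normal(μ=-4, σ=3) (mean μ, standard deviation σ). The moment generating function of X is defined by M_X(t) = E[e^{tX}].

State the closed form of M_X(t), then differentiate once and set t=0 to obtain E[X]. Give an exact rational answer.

M_X(t) = e^(9*t^2/2 - 4*t)
D[M](t) = 9*t*e^(-4*t)*e^(9*t^2/2) - 4*e^(-4*t)*e^(9*t^2/2)

E[X] = D[M](0) = -4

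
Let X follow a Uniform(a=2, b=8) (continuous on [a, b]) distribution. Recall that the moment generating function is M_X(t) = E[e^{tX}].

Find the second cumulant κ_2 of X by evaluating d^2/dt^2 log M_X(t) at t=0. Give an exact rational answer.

κ_2 = d^2K/dt^2 |_{t=0} = 3

M_X(t) = (e^(8*t) - e^(2*t))/(6*t)
K_X(t) = log M_X(t) = -log(t) + log(e^(8*t) - e^(2*t)) - log(6)
dK/dt = (8*t*e^(6*t) - 2*t - e^(6*t) + 1)/(t*e^(6*t) - t)
d^2K/dt^2 = (-36*t^2*e^(6*t) + e^(12*t) - 2*e^(6*t) + 1)/(t^2*e^(12*t) - 2*t^2*e^(6*t) + t^2)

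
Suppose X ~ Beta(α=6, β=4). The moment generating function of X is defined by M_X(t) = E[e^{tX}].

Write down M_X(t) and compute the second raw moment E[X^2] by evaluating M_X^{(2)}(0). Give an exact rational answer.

M_X(t) = ₁F₁(6; 10; t)
D^2[M](t) = 21*₁F₁(8; 12; t)/55

E[X^2] = D^2[M](0) = 21/55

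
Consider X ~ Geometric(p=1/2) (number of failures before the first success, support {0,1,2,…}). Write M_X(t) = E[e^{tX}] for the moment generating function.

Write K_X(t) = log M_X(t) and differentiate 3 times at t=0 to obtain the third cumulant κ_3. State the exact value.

κ_3 = D^3[K](0) = 6

M_X(t) = 1/(2*(1 - e^(t)/2))
K_X(t) = log M_X(t) = -log(1 - e^(t)/2) - log(2)
D^3[K](t) = (-2*e^(2*t) - 4*e^(t))/(e^(3*t) - 6*e^(2*t) + 12*e^(t) - 8)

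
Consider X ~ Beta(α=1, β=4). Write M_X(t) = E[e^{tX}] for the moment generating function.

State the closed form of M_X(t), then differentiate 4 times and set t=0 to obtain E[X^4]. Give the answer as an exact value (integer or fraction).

E[X^4] = d^4M/dt^4 |_{t=0} = 1/70

M_X(t) = ₁F₁(1; 5; t)
dM/dt = ₁F₁(2; 6; t)/5
d^2M/dt^2 = ₁F₁(3; 7; t)/15
d^3M/dt^3 = ₁F₁(4; 8; t)/35
d^4M/dt^4 = ₁F₁(5; 9; t)/70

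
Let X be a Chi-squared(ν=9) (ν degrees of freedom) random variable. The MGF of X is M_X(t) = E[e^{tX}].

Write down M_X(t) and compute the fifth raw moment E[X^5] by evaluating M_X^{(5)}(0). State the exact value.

E[X^5] = d^5M/dt^5 |_{t=0} = 328185

M_X(t) = (1 - 2*t)^(-9/2)
dM/dt = -9/(32*t^5*√(1 - 2*t) - 80*t^4*√(1 - 2*t) + 80*t^3*√(1 - 2*t) - 40*t^2*√(1 - 2*t) + 10*t*√(1 - 2*t) - √(1 - 2*t))
d^2M/dt^2 = 99/(64*t^6*√(1 - 2*t) - 192*t^5*√(1 - 2*t) + 240*t^4*√(1 - 2*t) - 160*t^3*√(1 - 2*t) + 60*t^2*√(1 - 2*t) - 12*t*√(1 - 2*t) + √(1 - 2*t))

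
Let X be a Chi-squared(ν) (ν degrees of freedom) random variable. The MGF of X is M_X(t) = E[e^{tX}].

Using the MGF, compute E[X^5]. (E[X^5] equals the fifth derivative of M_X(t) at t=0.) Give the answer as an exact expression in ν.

M_X(t) = (1 - 2*t)^(-ν/2)
dM/dt = -ν/(2*t*(1 - 2*t)^(ν/2) - (1 - 2*t)^(ν/2))
d^2M/dt^2 = (ν^2 + 2*ν)/(4*t^2*(1 - 2*t)^(ν/2) - 4*t*(1 - 2*t)^(ν/2) + (1 - 2*t)^(ν/2))
d^3M/dt^3 = (-ν^3 - 6*ν^2 - 8*ν)/(8*t^3*(1 - 2*t)^(ν/2) - 12*t^2*(1 - 2*t)^(ν/2) + 6*t*(1 - 2*t)^(ν/2) - (1 - 2*t)^(ν/2))
d^4M/dt^4 = (ν^4 + 12*ν^3 + 44*ν^2 + 48*ν)/(16*t^4*(1 - 2*t)^(ν/2) - 32*t^3*(1 - 2*t)^(ν/2) + 24*t^2*(1 - 2*t)^(ν/2) - 8*t*(1 - 2*t)^(ν/2) + (1 - 2*t)^(ν/2))

E[X^5] = d^5M/dt^5 |_{t=0} = ν*(ν^4 + 20*ν^3 + 140*ν^2 + 400*ν + 384)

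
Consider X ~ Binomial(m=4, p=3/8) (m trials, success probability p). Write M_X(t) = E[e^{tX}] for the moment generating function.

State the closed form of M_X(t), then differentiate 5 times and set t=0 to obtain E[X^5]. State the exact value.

E[X^5] = M′′′′′(0) = 16179/256

M_X(t) = (3*e^(t)/8 + 5/8)^4
M′(t) = 81*e^(4*t)/1024 + 405*e^(3*t)/1024 + 675*e^(2*t)/1024 + 375*e^(t)/1024
M′′(t) = 81*e^(4*t)/256 + 1215*e^(3*t)/1024 + 675*e^(2*t)/512 + 375*e^(t)/1024
M′′′(t) = 81*e^(4*t)/64 + 3645*e^(3*t)/1024 + 675*e^(2*t)/256 + 375*e^(t)/1024
M′′′′(t) = 81*e^(4*t)/16 + 10935*e^(3*t)/1024 + 675*e^(2*t)/128 + 375*e^(t)/1024
M′′′′′(t) = 81*e^(4*t)/4 + 32805*e^(3*t)/1024 + 675*e^(2*t)/64 + 375*e^(t)/1024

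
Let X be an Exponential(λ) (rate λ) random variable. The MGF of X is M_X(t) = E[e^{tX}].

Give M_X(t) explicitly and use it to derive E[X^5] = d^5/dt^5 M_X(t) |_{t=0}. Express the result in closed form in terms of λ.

M_X(t) = λ/(λ - t)
M′(t) = λ/(λ^2 - 2*λ*t + t^2)
M′′(t) = -2*λ/(-λ^3 + 3*λ^2*t - 3*λ*t^2 + t^3)
M′′′(t) = 6*λ/(λ^4 - 4*λ^3*t + 6*λ^2*t^2 - 4*λ*t^3 + t^4)
M′′′′(t) = -24*λ/(-λ^5 + 5*λ^4*t - 10*λ^3*t^2 + 10*λ^2*t^3 - 5*λ*t^4 + t^5)
M′′′′′(t) = 120*λ/(λ^6 - 6*λ^5*t + 15*λ^4*t^2 - 20*λ^3*t^3 + 15*λ^2*t^4 - 6*λ*t^5 + t^6)

E[X^5] = M′′′′′(0) = 120/λ^5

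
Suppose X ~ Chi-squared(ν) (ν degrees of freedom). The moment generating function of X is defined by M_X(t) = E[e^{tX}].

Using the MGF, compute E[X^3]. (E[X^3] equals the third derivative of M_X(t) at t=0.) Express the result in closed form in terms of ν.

M_X(t) = (1 - 2*t)^(-ν/2)
M′(t) = -ν/(2*t*(1 - 2*t)^(ν/2) - (1 - 2*t)^(ν/2))
M′′(t) = (ν^2 + 2*ν)/(4*t^2*(1 - 2*t)^(ν/2) - 4*t*(1 - 2*t)^(ν/2) + (1 - 2*t)^(ν/2))
M′′′(t) = (-ν^3 - 6*ν^2 - 8*ν)/(8*t^3*(1 - 2*t)^(ν/2) - 12*t^2*(1 - 2*t)^(ν/2) + 6*t*(1 - 2*t)^(ν/2) - (1 - 2*t)^(ν/2))

E[X^3] = M′′′(0) = ν*(ν^2 + 6*ν + 8)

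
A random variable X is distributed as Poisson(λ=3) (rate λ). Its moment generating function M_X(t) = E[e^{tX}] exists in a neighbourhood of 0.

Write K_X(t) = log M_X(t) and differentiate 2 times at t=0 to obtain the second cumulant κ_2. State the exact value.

κ_2 = d^2K/dt^2 |_{t=0} = 3

M_X(t) = e^(3*e^(t) - 3)
K_X(t) = log M_X(t) = 3*e^(t) - 3
dK/dt = 3*e^(t)
d^2K/dt^2 = 3*e^(t)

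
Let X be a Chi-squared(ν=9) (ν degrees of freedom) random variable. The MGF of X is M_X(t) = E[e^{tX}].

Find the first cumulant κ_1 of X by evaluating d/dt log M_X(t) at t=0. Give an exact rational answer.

κ_1 = dK/dt |_{t=0} = 9

M_X(t) = (1 - 2*t)^(-9/2)
K_X(t) = log M_X(t) = -9*log(1 - 2*t)/2
dK/dt = -9/(2*t - 1)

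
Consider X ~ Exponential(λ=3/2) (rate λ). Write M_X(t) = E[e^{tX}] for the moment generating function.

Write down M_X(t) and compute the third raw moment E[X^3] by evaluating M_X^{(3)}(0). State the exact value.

E[X^3] = M′′′(0) = 16/9

M_X(t) = 3/(2*(3/2 - t))
M′(t) = 6/(4*t^2 - 12*t + 9)
M′′(t) = -24/(8*t^3 - 36*t^2 + 54*t - 27)
M′′′(t) = 144/(16*t^4 - 96*t^3 + 216*t^2 - 216*t + 81)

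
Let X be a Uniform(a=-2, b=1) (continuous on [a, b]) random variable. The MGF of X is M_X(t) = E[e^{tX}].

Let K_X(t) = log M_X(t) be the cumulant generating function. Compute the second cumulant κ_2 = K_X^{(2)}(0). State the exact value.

κ_2 = D^2[K](0) = 3/4

M_X(t) = (e^(t) - e^(-2*t))/(3*t)
K_X(t) = log M_X(t) = -log(t) + log(e^(t) - e^(-2*t)) - log(3)
D^2[K](t) = (-9*t^2*e^(3*t) + e^(6*t) - 2*e^(3*t) + 1)/(t^2*e^(6*t) - 2*t^2*e^(3*t) + t^2)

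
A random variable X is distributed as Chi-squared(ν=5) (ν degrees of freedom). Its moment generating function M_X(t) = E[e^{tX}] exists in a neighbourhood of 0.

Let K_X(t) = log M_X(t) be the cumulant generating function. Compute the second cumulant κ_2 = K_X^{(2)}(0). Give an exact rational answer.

M_X(t) = (1 - 2*t)^(-5/2)
K_X(t) = log M_X(t) = -5*log(1 - 2*t)/2
K′(t) = -5/(2*t - 1)
K′′(t) = 10/(4*t^2 - 4*t + 1)

κ_2 = K′′(0) = 10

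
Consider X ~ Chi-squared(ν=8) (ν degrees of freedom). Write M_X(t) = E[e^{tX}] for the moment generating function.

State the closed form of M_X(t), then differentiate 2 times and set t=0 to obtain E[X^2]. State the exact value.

M_X(t) = (1 - 2*t)^(-4)
M^(2)(t) = 80/(64*t^6 - 192*t^5 + 240*t^4 - 160*t^3 + 60*t^2 - 12*t + 1)

E[X^2] = M^(2)(0) = 80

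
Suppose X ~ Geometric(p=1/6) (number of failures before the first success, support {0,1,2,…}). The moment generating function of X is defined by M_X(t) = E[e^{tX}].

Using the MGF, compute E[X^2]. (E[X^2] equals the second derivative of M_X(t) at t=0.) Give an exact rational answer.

E[X^2] = M^(2)(0) = 55

M_X(t) = 1/(6*(1 - 5*e^(t)/6))
M^(2)(t) = (-25*e^(2*t) - 30*e^(t))/(125*e^(3*t) - 450*e^(2*t) + 540*e^(t) - 216)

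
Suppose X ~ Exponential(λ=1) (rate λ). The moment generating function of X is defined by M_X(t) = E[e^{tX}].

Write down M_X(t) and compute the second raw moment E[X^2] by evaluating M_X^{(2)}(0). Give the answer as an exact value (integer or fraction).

E[X^2] = D^2[M](0) = 2

M_X(t) = 1/(1 - t)
D^2[M](t) = -2/(t^3 - 3*t^2 + 3*t - 1)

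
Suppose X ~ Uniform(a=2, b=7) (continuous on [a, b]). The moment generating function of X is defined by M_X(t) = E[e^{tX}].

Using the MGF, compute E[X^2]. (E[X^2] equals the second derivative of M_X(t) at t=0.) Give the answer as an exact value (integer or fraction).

E[X^2] = D^2[M](0) = 67/3

M_X(t) = (e^(7*t) - e^(2*t))/(5*t)
D^2[M](t) = (49*t^2*e^(7*t) - 4*t^2*e^(2*t) - 14*t*e^(7*t) + 4*t*e^(2*t) + 2*e^(7*t) - 2*e^(2*t))/(5*t^3)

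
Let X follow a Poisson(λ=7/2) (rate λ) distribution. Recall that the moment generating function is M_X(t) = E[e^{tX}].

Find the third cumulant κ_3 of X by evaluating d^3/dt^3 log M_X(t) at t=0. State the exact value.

κ_3 = D^3[K](0) = 7/2

M_X(t) = e^(7*e^(t)/2 - 7/2)
K_X(t) = log M_X(t) = 7*e^(t)/2 - 7/2
D^3[K](t) = 7*e^(t)/2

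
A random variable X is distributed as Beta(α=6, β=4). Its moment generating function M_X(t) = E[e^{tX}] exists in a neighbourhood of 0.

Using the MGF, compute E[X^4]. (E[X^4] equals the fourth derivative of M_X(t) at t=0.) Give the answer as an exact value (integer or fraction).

M_X(t) = ₁F₁(6; 10; t)
M′(t) = 3*₁F₁(7; 11; t)/5
M′′(t) = 21*₁F₁(8; 12; t)/55
M′′′(t) = 14*₁F₁(9; 13; t)/55
M′′′′(t) = 126*₁F₁(10; 14; t)/715

E[X^4] = M′′′′(0) = 126/715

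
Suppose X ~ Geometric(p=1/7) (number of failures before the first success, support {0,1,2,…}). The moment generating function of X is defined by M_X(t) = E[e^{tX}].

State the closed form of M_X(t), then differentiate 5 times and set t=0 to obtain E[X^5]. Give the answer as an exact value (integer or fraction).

E[X^5] = D^5[M](0) = 1277646

M_X(t) = 1/(7*(1 - 6*e^(t)/7))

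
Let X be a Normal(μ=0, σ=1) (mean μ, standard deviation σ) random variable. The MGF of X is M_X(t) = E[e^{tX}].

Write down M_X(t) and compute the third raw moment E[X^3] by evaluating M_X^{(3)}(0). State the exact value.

M_X(t) = e^(t^2/2)
M^(3)(t) = t^3*e^(t^2/2) + 3*t*e^(t^2/2)

E[X^3] = M^(3)(0) = 0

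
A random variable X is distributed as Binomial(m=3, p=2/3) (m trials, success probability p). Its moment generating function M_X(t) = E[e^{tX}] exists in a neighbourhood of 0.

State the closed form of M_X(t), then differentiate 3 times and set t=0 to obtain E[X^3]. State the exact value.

M_X(t) = (2*e^(t)/3 + 1/3)^3
D^3[M](t) = 8*e^(3*t) + 32*e^(2*t)/9 + 2*e^(t)/9

E[X^3] = D^3[M](0) = 106/9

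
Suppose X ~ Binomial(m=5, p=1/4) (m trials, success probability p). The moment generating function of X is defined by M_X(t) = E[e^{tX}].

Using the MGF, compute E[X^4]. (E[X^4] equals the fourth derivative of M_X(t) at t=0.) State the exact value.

E[X^4] = D^4[M](0) = 515/32

M_X(t) = (e^(t)/4 + 3/4)^5
D^4[M](t) = 625*e^(5*t)/1024 + 15*e^(4*t)/4 + 3645*e^(3*t)/512 + 135*e^(2*t)/32 + 405*e^(t)/1024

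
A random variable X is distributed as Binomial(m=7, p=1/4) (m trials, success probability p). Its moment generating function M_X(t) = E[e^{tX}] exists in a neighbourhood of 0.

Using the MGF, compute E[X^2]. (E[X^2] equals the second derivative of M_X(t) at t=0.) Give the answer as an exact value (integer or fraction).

M_X(t) = (e^(t)/4 + 3/4)^7
dM/dt = 7*e^(7*t)/16384 + 63*e^(6*t)/8192 + 945*e^(5*t)/16384 + 945*e^(4*t)/4096 + 8505*e^(3*t)/16384 + 5103*e^(2*t)/8192 + 5103*e^(t)/16384
d^2M/dt^2 = 49*e^(7*t)/16384 + 189*e^(6*t)/4096 + 4725*e^(5*t)/16384 + 945*e^(4*t)/1024 + 25515*e^(3*t)/16384 + 5103*e^(2*t)/4096 + 5103*e^(t)/16384

E[X^2] = d^2M/dt^2 |_{t=0} = 35/8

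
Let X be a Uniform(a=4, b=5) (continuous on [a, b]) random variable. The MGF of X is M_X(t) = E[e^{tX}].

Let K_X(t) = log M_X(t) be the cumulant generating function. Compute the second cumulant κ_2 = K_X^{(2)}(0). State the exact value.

M_X(t) = (e^(5*t) - e^(4*t))/t
K_X(t) = log M_X(t) = -log(t) + log(e^(5*t) - e^(4*t))
dK/dt = (5*t*e^(t) - 4*t - e^(t) + 1)/(t*e^(t) - t)
d^2K/dt^2 = (-t^2*e^(t) + e^(2*t) - 2*e^(t) + 1)/(t^2*e^(2*t) - 2*t^2*e^(t) + t^2)

κ_2 = d^2K/dt^2 |_{t=0} = 1/12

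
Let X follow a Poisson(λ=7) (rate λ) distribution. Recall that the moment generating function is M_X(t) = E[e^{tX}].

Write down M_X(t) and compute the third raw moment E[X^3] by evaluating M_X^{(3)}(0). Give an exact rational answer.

E[X^3] = d^3M/dt^3 |_{t=0} = 497

M_X(t) = e^(7*e^(t) - 7)
dM/dt = 7*e^(-7)*e^(t)*e^(7*e^(t))
d^2M/dt^2 = (49*e^(2*t)*e^(7*e^(t)) + 7*e^(t)*e^(7*e^(t)))*e^(-7)
d^3M/dt^3 = (343*e^(3*t)*e^(7*e^(t)) + 147*e^(2*t)*e^(7*e^(t)) + 7*e^(t)*e^(7*e^(t)))*e^(-7)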